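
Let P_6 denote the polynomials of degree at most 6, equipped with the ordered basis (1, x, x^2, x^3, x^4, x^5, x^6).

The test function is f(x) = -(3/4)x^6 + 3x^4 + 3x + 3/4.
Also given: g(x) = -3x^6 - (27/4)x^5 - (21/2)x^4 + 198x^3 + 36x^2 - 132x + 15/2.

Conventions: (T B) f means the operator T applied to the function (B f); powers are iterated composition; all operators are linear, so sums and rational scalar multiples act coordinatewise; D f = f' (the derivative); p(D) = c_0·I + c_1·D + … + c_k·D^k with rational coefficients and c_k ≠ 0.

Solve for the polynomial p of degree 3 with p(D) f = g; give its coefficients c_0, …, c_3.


c_0 = 4, c_1 = 3/2, c_2 = 1, c_3 = -2

D^0 f = -(3/4)x^6 + 3x^4 + 3x + 3/4
D^1 f = -(9/2)x^5 + 12x^3 + 3
D^2 f = -(45/2)x^4 + 36x^2
D^3 f = -90x^3 + 72x
matching coefficients of g against c_0 f + c_1 Df + … from the top degree down determines the c_i
solution: c_0 = 4, c_1 = 3/2, c_2 = 1, c_3 = -2


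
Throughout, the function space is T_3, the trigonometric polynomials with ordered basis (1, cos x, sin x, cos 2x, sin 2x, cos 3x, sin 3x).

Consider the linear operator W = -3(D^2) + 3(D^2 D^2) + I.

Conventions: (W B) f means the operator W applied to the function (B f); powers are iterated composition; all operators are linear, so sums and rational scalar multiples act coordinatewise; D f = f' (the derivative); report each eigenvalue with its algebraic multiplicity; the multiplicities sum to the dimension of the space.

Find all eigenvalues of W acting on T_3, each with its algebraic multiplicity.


image of 1: 1
image of cos x: 7cos x
image of sin x: 7sin x
image of cos 2x: 61cos 2x
image of sin 2x: 61sin 2x
image of cos 3x: 271cos 3x
image of sin 3x: 271sin 3x
the matrix is diagonal; its diagonal is (1, 7, 7, 61, 61, 271, 271)
for a triangular matrix the eigenvalues are the diagonal entries, with algebraic multiplicity their repetition count

λ = 1 (multiplicity 1), λ = 7 (multiplicity 2), λ = 61 (multiplicity 2), λ = 271 (multiplicity 2)


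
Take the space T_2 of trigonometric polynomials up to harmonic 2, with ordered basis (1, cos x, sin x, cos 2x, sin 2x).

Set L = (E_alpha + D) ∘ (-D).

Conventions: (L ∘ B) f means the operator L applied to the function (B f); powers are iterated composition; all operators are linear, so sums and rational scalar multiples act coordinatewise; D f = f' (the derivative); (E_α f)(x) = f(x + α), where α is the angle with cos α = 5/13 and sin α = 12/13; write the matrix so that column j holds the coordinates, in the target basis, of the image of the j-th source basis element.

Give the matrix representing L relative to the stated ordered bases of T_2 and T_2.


the matrix is [[0, 0, 0, 0, 0]; [0, 25/13, -5/13, 0, 0]; [0, 5/13, 25/13, 0, 0]; [0, 0, 0, 916/169, 238/169]; [0, 0, 0, -238/169, 916/169]] (rows listed top to bottom)

image of 1: 0
image of cos x: (25/13)cos x + (5/13)sin x
image of sin x: -(5/13)cos x + (25/13)sin x
image of cos 2x: (916/169)cos 2x - (238/169)sin 2x
image of sin 2x: (238/169)cos 2x + (916/169)sin 2x
each image's coordinates form column j of the matrix


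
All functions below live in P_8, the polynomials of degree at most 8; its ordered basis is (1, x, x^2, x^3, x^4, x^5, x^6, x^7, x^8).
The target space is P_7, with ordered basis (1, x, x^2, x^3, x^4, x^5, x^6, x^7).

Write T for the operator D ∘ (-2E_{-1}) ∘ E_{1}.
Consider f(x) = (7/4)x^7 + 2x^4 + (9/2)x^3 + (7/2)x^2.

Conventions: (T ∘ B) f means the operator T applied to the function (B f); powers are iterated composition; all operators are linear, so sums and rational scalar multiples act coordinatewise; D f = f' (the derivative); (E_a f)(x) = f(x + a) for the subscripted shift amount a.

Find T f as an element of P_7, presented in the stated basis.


the image equals g(x) = -(49/2)x^6 - 16x^3 - 27x^2 - 14x

E_{1} f = (7/4)x^7 + (49/4)x^6 + (147/4)x^5 + (253/4)x^4 + (295/4)x^3 + (263/4)x^2 + (163/4)x + 47/4
E_{-1} E_{1} f = (7/4)x^7 + 2x^4 + (9/2)x^3 + (7/2)x^2
(-2E_{-1}) E_{1} f = -(7/2)x^7 - 4x^4 - 9x^3 - 7x^2
D ((-2E_{-1}) ∘ E_{1}) f = -(49/2)x^6 - 16x^3 - 27x^2 - 14x


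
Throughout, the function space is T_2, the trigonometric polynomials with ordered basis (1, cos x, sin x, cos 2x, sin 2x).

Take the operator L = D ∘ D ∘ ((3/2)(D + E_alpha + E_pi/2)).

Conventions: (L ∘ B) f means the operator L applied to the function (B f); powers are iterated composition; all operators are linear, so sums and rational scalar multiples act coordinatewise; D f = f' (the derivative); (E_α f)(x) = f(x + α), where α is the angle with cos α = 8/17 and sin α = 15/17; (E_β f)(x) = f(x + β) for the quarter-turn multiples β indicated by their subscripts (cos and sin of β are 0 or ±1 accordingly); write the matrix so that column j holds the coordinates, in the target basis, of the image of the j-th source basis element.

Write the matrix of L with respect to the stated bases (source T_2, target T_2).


the matrix is [[0, 0, 0, 0, 0]; [0, -12/17, -147/34, 0, 0]; [0, 147/34, -12/17, 0, 0]; [0, 0, 0, 2700/289, -4908/289]; [0, 0, 0, 4908/289, 2700/289]] (rows listed top to bottom)

image of 1: 0
image of cos x: -(12/17)cos x + (147/34)sin x
image of sin x: -(147/34)cos x - (12/17)sin x
image of cos 2x: (2700/289)cos 2x + (4908/289)sin 2x
image of sin 2x: -(4908/289)cos 2x + (2700/289)sin 2x
each image's coordinates form column j of the matrix


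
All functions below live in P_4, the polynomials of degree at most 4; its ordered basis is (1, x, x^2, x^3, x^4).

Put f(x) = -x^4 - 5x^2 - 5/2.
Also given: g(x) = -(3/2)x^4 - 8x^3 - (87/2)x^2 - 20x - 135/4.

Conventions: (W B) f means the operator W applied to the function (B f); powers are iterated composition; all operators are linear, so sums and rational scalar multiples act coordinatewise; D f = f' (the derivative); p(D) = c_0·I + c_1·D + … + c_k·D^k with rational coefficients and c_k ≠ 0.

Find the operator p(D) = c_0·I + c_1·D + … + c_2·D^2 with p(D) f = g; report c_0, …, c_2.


c_0 = 3/2, c_1 = 2, c_2 = 3

D^0 f = -x^4 - 5x^2 - 5/2
D^1 f = -4x^3 - 10x
D^2 f = -12x^2 - 10
matching coefficients of g against c_0 f + c_1 Df + … from the top degree down determines the c_i
solution: c_0 = 3/2, c_1 = 2, c_2 = 3


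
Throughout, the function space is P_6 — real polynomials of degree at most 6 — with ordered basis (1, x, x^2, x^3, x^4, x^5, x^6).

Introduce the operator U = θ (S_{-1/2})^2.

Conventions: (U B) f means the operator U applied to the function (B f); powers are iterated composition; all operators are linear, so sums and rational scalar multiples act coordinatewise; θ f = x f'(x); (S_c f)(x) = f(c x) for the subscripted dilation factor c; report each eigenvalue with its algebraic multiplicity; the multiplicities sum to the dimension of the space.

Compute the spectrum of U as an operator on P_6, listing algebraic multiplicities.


λ = 0 (multiplicity 1), λ = 3/2048 (multiplicity 1), λ = 5/1024 (multiplicity 1), λ = 1/64 (multiplicity 1), λ = 3/64 (multiplicity 1), λ = 1/8 (multiplicity 1), λ = 1/4 (multiplicity 1)

image of 1: 0
image of x: (1/4)x
image of x^2: (1/8)x^2
image of x^3: (3/64)x^3
image of x^4: (1/64)x^4
image of x^5: (5/1024)x^5
image of x^6: (3/2048)x^6
the matrix is upper triangular; its diagonal is (0, 1/4, 1/8, 3/64, 1/64, 5/1024, 3/2048)
for a triangular matrix the eigenvalues are the diagonal entries, with algebraic multiplicity their repetition count


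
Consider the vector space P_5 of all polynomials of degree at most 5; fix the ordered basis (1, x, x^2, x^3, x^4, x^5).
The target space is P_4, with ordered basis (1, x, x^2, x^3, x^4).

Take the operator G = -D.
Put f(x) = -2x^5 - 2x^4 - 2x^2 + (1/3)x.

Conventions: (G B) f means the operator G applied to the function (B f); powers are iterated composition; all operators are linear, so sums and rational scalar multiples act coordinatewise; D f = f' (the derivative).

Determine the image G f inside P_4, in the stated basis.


the image equals g(x) = 10x^4 + 8x^3 + 4x - 1/3

D f = -10x^4 - 8x^3 - 4x + 1/3
(-D) f = 10x^4 + 8x^3 + 4x - 1/3


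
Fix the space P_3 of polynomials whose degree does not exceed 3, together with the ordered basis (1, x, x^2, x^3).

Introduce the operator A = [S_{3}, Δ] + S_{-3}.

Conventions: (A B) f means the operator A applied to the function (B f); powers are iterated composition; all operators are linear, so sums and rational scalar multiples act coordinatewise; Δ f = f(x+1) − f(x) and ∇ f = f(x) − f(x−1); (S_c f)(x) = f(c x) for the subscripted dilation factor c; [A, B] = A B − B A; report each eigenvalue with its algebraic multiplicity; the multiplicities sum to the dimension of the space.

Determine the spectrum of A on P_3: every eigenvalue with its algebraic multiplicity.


image of 1: 1
image of x: -3x - 2
image of x^2: 9x^2 - 12x - 8
image of x^3: -27x^3 - 54x^2 - 72x - 26
the matrix is upper triangular; its diagonal is (1, -3, 9, -27)
for a triangular matrix the eigenvalues are the diagonal entries, with algebraic multiplicity their repetition count

λ = -27 (multiplicity 1), λ = -3 (multiplicity 1), λ = 1 (multiplicity 1), λ = 9 (multiplicity 1)


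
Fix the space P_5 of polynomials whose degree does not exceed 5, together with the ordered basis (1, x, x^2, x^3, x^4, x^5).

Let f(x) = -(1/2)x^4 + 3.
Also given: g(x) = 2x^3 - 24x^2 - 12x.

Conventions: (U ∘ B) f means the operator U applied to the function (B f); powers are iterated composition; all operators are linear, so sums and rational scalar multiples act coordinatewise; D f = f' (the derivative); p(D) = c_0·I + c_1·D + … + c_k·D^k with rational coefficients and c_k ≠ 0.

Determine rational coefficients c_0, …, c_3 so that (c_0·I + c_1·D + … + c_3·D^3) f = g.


c_0 = 0, c_1 = -1, c_2 = 4, c_3 = 1

D^0 f = -(1/2)x^4 + 3
D^1 f = -2x^3
D^2 f = -6x^2
D^3 f = -12x
matching coefficients of g against c_0 f + c_1 Df + … from the top degree down determines the c_i
solution: c_0 = 0, c_1 = -1, c_2 = 4, c_3 = 1


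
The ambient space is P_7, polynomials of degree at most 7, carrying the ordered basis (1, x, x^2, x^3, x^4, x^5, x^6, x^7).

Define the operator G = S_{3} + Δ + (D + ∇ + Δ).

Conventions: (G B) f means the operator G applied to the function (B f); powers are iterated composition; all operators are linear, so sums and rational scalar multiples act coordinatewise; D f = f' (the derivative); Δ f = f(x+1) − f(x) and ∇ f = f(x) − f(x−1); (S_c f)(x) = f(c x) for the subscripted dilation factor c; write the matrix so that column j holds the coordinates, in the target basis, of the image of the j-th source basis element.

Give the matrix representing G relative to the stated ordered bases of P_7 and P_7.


the matrix is [[1, 4, 1, 3, 1, 3, 1, 3]; [0, 3, 8, 3, 12, 5, 18, 7]; [0, 0, 9, 12, 6, 30, 15, 63]; [0, 0, 0, 27, 16, 10, 60, 35]; [0, 0, 0, 0, 81, 20, 15, 105]; [0, 0, 0, 0, 0, 243, 24, 21]; [0, 0, 0, 0, 0, 0, 729, 28]; [0, 0, 0, 0, 0, 0, 0, 2187]] (rows listed top to bottom)

image of 1: 1
image of x: 3x + 4
image of x^2: 9x^2 + 8x + 1
image of x^3: 27x^3 + 12x^2 + 3x + 3
image of x^4: 81x^4 + 16x^3 + 6x^2 + 12x + 1
image of x^5: 243x^5 + 20x^4 + 10x^3 + 30x^2 + 5x + 3
image of x^6: 729x^6 + 24x^5 + 15x^4 + 60x^3 + 15x^2 + 18x + 1
image of x^7: 2187x^7 + 28x^6 + 21x^5 + 105x^4 + 35x^3 + 63x^2 + 7x + 3
each image's coordinates form column j of the matrix


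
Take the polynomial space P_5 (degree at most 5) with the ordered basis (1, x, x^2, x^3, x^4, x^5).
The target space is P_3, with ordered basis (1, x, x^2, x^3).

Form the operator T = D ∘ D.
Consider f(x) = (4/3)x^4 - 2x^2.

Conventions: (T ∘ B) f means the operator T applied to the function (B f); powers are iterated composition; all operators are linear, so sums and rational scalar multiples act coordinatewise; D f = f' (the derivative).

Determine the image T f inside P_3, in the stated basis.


the image equals g(x) = 16x^2 - 4

D f = (16/3)x^3 - 4x
D D f = 16x^2 - 4


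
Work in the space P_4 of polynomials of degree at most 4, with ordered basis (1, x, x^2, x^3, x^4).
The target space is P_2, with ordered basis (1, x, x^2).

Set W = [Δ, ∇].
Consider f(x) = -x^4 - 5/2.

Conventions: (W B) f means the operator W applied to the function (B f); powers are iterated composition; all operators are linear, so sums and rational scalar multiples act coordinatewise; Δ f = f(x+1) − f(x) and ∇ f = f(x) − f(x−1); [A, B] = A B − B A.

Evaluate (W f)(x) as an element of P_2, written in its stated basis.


g(x) = 0

∇ f = -4x^3 + 6x^2 - 4x + 1
Δ ∇ f = -12x^2 - 2
Δ f = -4x^3 - 6x^2 - 4x - 1
∇ Δ f = -12x^2 - 2
[Δ, ∇] f = 0


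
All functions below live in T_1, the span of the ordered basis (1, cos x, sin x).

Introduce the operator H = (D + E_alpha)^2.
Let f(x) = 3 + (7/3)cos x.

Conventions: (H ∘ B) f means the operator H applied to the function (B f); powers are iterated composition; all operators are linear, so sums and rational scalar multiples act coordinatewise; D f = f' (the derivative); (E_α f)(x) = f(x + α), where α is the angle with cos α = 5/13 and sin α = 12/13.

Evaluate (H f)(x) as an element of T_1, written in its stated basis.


the image equals g(x) = 3 - (1400/169)cos x - (1750/507)sin x

D f = -(7/3)sin x
E_alpha f = 3 + (35/39)cos x - (28/13)sin x
(D + E_alpha) f = 3 + (35/39)cos x - (175/39)sin x
D (D + E_alpha) f = -(175/39)cos x - (35/39)sin x
E_alpha (D + E_alpha) f = 3 - (1925/507)cos x - (1295/507)sin x
(D + E_alpha) (D + E_alpha) f = 3 - (1400/169)cos x - (1750/507)sin x


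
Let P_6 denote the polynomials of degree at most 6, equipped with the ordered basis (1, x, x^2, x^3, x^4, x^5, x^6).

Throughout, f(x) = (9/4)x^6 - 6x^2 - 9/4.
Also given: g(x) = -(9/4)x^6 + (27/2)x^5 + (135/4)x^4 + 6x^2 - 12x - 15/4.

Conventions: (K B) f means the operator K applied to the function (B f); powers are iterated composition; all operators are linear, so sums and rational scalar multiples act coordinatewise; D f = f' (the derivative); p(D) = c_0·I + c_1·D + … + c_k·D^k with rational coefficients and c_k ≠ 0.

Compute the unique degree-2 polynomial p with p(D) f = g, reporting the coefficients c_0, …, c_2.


D^0 f = (9/4)x^6 - 6x^2 - 9/4
D^1 f = (27/2)x^5 - 12x
D^2 f = (135/2)x^4 - 12
matching coefficients of g against c_0 f + c_1 Df + … from the top degree down determines the c_i
solution: c_0 = -1, c_1 = 1, c_2 = 1/2

p(D) = -I + D + (1/2)·D^2, i.e. c_0 = -1, c_1 = 1, c_2 = 1/2


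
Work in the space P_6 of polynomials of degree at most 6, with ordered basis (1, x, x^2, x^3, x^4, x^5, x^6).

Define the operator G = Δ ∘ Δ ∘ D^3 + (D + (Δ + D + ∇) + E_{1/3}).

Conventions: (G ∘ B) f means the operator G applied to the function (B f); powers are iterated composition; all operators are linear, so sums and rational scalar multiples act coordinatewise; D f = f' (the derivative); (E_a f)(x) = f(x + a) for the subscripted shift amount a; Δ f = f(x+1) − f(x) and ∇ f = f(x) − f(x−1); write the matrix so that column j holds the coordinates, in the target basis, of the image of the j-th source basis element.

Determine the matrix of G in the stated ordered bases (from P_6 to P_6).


the matrix is [[1, 13/3, 1/9, 55/27, 1/81, 29647/243, 524881/729]; [0, 1, 26/3, 1/3, 220/27, 5/81, 59294/81]; [0, 0, 1, 13, 2/3, 550/27, 5/27]; [0, 0, 0, 1, 52/3, 10/9, 1100/27]; [0, 0, 0, 0, 1, 65/3, 5/3]; [0, 0, 0, 0, 0, 1, 26]; [0, 0, 0, 0, 0, 0, 1]] (rows listed top to bottom)

image of 1: 1
image of x: x + 13/3
image of x^2: x^2 + (26/3)x + 1/9
image of x^3: x^3 + 13x^2 + (1/3)x + 55/27
image of x^4: x^4 + (52/3)x^3 + (2/3)x^2 + (220/27)x + 1/81
image of x^5: x^5 + (65/3)x^4 + (10/9)x^3 + (550/27)x^2 + (5/81)x + 29647/243
image of x^6: x^6 + 26x^5 + (5/3)x^4 + (1100/27)x^3 + (5/27)x^2 + (59294/81)x + 524881/729
each image's coordinates form column j of the matrix


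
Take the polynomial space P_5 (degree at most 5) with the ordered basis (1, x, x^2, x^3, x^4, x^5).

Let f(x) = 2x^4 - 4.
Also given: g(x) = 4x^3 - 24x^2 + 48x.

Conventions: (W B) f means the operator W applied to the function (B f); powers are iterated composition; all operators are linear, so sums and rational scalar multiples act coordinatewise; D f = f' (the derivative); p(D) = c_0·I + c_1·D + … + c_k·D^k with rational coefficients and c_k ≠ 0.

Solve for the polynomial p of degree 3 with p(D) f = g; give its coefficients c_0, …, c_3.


p(D) = (1/2)·D − D^2 + D^3, i.e. c_0 = 0, c_1 = 1/2, c_2 = -1, c_3 = 1

D^0 f = 2x^4 - 4
D^1 f = 8x^3
D^2 f = 24x^2
D^3 f = 48x
matching coefficients of g against c_0 f + c_1 Df + … from the top degree down determines the c_i
solution: c_0 = 0, c_1 = 1/2, c_2 = -1, c_3 = 1


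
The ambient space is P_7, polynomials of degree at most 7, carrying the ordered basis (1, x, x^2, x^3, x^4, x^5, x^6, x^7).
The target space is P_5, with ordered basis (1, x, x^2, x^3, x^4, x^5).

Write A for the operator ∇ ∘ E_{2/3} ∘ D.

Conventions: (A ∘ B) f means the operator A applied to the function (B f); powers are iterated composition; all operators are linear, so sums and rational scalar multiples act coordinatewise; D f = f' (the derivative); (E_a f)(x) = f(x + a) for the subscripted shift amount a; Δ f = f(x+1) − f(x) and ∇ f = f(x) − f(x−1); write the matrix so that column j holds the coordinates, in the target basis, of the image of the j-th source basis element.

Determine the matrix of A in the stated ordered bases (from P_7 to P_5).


image of 1: 0
image of x: 0
image of x^2: 2
image of x^3: 6x + 1
image of x^4: 12x^2 + 4x + 4/3
image of x^5: 20x^3 + 10x^2 + (20/3)x + 25/27
image of x^6: 30x^4 + 20x^3 + 20x^2 + (50/9)x + 22/27
image of x^7: 42x^5 + 35x^4 + (140/3)x^3 + (175/9)x^2 + (154/27)x + 49/81
each image's coordinates form column j of the matrix

the matrix is [[0, 0, 2, 1, 4/3, 25/27, 22/27, 49/81]; [0, 0, 0, 6, 4, 20/3, 50/9, 154/27]; [0, 0, 0, 0, 12, 10, 20, 175/9]; [0, 0, 0, 0, 0, 20, 20, 140/3]; [0, 0, 0, 0, 0, 0, 30, 35]; [0, 0, 0, 0, 0, 0, 0, 42]] (rows listed top to bottom)


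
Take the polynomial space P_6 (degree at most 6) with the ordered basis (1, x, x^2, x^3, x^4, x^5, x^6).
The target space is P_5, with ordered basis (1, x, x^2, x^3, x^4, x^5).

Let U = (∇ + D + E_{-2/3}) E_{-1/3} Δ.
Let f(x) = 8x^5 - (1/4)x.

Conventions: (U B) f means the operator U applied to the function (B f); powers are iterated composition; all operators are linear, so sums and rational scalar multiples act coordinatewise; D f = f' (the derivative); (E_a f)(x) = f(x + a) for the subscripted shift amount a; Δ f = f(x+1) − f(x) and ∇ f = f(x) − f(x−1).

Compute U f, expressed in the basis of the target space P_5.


the image equals g(x) = 40x^4 + 240x^3 + (440/3)x - 1883/108

Δ f = 40x^4 + 80x^3 + 80x^2 + 40x + 31/4
E_{-1/3} Δ f = 40x^4 + (80/3)x^3 + (80/3)x^2 + (200/27)x + 271/324
∇ (E_{-1/3} Δ) f = 160x^3 - 160x^2 + (400/3)x - 880/27
D (E_{-1/3} Δ) f = 160x^3 + 80x^2 + (160/3)x + 200/27
E_{-2/3} (E_{-1/3} Δ) f = 40x^4 - 80x^3 + 80x^2 - 40x + 31/4
(∇ + D + E_{-2/3}) (E_{-1/3} Δ) f = 40x^4 + 240x^3 + (440/3)x - 1883/108


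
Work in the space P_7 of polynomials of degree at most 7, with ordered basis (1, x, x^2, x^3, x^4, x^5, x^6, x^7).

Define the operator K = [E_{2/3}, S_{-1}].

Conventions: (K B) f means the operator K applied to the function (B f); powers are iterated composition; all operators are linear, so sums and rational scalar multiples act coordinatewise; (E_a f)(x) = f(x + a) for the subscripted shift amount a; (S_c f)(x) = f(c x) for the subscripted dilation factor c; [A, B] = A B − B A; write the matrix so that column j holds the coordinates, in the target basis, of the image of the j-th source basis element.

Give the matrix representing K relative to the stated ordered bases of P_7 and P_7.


the matrix is [[0, -4/3, 0, -16/27, 0, -64/243, 0, -256/2187]; [0, 0, 8/3, 0, 64/27, 0, 128/81, 0]; [0, 0, 0, -4, 0, -160/27, 0, -448/81]; [0, 0, 0, 0, 16/3, 0, 320/27, 0]; [0, 0, 0, 0, 0, -20/3, 0, -560/27]; [0, 0, 0, 0, 0, 0, 8, 0]; [0, 0, 0, 0, 0, 0, 0, -28/3]; [0, 0, 0, 0, 0, 0, 0, 0]] (rows listed top to bottom)

image of 1: 0
image of x: -4/3
image of x^2: (8/3)x
image of x^3: -4x^2 - 16/27
image of x^4: (16/3)x^3 + (64/27)x
image of x^5: -(20/3)x^4 - (160/27)x^2 - 64/243
image of x^6: 8x^5 + (320/27)x^3 + (128/81)x
image of x^7: -(28/3)x^6 - (560/27)x^4 - (448/81)x^2 - 256/2187
each image's coordinates form column j of the matrix


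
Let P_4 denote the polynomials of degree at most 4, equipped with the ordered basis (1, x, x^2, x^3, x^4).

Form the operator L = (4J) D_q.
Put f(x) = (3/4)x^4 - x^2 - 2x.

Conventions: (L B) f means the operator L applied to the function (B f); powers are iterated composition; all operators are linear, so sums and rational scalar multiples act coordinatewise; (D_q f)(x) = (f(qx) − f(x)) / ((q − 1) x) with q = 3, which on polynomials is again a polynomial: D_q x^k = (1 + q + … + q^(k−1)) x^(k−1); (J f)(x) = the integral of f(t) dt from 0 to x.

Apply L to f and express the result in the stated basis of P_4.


D_q f = 30x^3 - 4x - 2
J D_q f = (15/2)x^4 - 2x^2 - 2x
(4J) D_q f = 30x^4 - 8x^2 - 8x

the result is g(x) = 30x^4 - 8x^2 - 8x


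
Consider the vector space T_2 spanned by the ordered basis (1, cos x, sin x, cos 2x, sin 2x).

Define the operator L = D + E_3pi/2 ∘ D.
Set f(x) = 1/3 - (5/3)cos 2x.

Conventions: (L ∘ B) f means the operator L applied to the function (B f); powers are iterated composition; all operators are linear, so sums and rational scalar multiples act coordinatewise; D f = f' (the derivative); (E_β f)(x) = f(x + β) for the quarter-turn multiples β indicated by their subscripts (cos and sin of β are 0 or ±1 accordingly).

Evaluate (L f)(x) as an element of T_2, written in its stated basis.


g(x) = 0

D f = (10/3)sin 2x
D f = (10/3)sin 2x
E_3pi/2 D f = -(10/3)sin 2x
(D + E_3pi/2 ∘ D) f = 0


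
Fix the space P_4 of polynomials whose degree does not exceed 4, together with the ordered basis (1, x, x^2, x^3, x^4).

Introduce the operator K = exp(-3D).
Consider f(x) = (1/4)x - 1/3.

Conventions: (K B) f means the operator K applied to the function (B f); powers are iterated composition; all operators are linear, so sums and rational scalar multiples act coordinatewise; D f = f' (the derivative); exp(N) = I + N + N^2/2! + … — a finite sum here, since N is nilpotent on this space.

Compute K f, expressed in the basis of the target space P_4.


the result is g(x) = (1/4)x - 13/12

order-1 term: -3/4
the series for exp(-3D) f terminates at order 1
exp(-3D) f = (1/4)x - 13/12


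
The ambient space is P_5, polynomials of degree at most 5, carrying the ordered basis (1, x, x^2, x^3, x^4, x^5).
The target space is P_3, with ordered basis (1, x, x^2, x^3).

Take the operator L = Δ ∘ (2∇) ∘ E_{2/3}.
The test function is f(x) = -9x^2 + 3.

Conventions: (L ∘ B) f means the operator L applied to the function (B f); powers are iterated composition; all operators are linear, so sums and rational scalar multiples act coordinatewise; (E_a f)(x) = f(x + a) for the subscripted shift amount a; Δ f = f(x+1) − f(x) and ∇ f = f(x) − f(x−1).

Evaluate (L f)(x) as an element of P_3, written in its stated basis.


E_{2/3} f = -9x^2 - 12x - 1
∇ E_{2/3} f = -18x - 3
(2∇) E_{2/3} f = -36x - 6
Δ (2∇) E_{2/3} f = -36

the image equals g(x) = -36


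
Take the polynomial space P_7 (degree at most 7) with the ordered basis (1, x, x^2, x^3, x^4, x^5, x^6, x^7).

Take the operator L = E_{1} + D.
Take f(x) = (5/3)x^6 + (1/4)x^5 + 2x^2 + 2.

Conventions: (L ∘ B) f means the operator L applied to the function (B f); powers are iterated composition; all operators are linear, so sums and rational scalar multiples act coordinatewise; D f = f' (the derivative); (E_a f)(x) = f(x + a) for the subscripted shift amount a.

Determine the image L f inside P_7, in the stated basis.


E_{1} f = (5/3)x^6 + (41/4)x^5 + (105/4)x^4 + (215/6)x^3 + (59/2)x^2 + (61/4)x + 71/12
D f = 10x^5 + (5/4)x^4 + 4x
(E_{1} + D) f = (5/3)x^6 + (81/4)x^5 + (55/2)x^4 + (215/6)x^3 + (59/2)x^2 + (77/4)x + 71/12

the result is g(x) = (5/3)x^6 + (81/4)x^5 + (55/2)x^4 + (215/6)x^3 + (59/2)x^2 + (77/4)x + 71/12


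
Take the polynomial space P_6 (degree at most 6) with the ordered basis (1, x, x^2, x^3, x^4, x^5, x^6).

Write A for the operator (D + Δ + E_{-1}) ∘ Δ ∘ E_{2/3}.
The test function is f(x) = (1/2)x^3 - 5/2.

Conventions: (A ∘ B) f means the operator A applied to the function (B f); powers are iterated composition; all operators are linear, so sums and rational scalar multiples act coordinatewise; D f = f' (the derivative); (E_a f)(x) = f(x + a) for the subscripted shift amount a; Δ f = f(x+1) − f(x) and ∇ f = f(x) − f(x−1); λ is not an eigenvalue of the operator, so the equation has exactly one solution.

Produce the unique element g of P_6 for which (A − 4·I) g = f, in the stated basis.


g(x) = -(1/8)x^3 - (3/32)x^2 - (29/64)x - 101/768

write g with unknown coordinates in the stated basis and equate coefficients in (A − 4·I) g = f
solving from the highest basis element down gives g = -(1/8)x^3 - (3/32)x^2 - (29/64)x - 101/768
check: A g = -(3/8)x^2 - (29/16)x - 581/192
so A g − 4·g = (1/2)x^3 - 5/2 = f ✓


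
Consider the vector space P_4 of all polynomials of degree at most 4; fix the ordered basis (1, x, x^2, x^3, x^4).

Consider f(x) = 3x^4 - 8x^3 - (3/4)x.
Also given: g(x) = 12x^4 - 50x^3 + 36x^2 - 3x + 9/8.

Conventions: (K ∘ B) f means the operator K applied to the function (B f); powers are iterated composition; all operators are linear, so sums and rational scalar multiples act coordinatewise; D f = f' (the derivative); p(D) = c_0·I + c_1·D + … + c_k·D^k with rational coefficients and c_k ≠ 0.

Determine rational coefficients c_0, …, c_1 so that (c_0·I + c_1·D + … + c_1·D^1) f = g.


c_0 = 4, c_1 = -3/2

D^0 f = 3x^4 - 8x^3 - (3/4)x
D^1 f = 12x^3 - 24x^2 - 3/4
matching coefficients of g against c_0 f + c_1 Df + … from the top degree down determines the c_i
solution: c_0 = 4, c_1 = -3/2


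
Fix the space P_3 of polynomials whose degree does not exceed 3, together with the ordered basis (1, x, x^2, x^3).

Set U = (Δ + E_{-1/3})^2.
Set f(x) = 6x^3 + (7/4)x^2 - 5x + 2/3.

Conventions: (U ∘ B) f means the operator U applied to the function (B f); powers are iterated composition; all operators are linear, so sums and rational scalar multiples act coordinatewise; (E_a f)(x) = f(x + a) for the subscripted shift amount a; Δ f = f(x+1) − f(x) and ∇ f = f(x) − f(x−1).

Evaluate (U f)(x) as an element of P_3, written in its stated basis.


the result is g(x) = 6x^3 + (103/4)x^2 + (167/3)x + 113/3

Δ f = 18x^2 + (43/2)x + 11/4
E_{-1/3} f = 6x^3 - (17/4)x^2 - (25/6)x + 83/36
(Δ + E_{-1/3}) f = 6x^3 + (55/4)x^2 + (52/3)x + 91/18
Δ (Δ + E_{-1/3}) f = 18x^2 + (91/2)x + 445/12
E_{-1/3} (Δ + E_{-1/3}) f = 6x^3 + (31/4)x^2 + (61/6)x + 7/12
(Δ + E_{-1/3}) (Δ + E_{-1/3}) f = 6x^3 + (103/4)x^2 + (167/3)x + 113/3


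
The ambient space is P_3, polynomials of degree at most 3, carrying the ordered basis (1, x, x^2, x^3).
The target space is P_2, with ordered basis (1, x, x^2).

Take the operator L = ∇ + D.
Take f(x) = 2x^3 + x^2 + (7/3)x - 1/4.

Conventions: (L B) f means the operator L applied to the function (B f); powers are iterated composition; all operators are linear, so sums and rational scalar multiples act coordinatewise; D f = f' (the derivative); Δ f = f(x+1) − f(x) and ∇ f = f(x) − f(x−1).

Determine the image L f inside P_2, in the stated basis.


the image equals g(x) = 12x^2 - 2x + 17/3

∇ f = 6x^2 - 4x + 10/3
D f = 6x^2 + 2x + 7/3
(∇ + D) f = 12x^2 - 2x + 17/3


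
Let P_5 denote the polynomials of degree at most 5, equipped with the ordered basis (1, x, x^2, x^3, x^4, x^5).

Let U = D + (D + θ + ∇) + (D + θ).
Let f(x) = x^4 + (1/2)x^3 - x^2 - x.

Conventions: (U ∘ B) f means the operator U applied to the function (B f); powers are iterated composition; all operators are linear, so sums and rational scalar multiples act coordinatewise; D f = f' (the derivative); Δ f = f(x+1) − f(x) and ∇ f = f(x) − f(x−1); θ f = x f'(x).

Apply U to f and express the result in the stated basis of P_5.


D f = 4x^3 + (3/2)x^2 - 2x - 1
D f = 4x^3 + (3/2)x^2 - 2x - 1
θ f = 4x^4 + (3/2)x^3 - 2x^2 - x
∇ f = 4x^3 - (9/2)x^2 + (1/2)x - 1/2
(D + θ + ∇) f = 4x^4 + (19/2)x^3 - 5x^2 - (5/2)x - 3/2
D f = 4x^3 + (3/2)x^2 - 2x - 1
θ f = 4x^4 + (3/2)x^3 - 2x^2 - x
(D + θ) f = 4x^4 + (11/2)x^3 - (1/2)x^2 - 3x - 1
(D + (D + θ + ∇) + (D + θ)) f = 8x^4 + 19x^3 - 4x^2 - (15/2)x - 7/2

the image equals g(x) = 8x^4 + 19x^3 - 4x^2 - (15/2)x - 7/2


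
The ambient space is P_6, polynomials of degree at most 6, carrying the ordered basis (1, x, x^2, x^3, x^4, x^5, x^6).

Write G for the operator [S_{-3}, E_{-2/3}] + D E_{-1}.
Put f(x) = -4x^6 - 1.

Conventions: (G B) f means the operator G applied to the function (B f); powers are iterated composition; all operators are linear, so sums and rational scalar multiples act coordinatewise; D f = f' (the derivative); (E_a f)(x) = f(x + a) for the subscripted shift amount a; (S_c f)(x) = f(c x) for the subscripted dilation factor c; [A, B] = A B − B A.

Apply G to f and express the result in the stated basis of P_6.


the result is g(x) = -15576x^5 + 17400x^4 - 18160x^3 + (26320/3)x^2 - (65704/27)x + 203864/729

E_{-2/3} f = -4x^6 + 16x^5 - (80/3)x^4 + (640/27)x^3 - (320/27)x^2 + (256/81)x - 985/729
S_{-3} E_{-2/3} f = -2916x^6 - 3888x^5 - 2160x^4 - 640x^3 - (320/3)x^2 - (256/27)x - 985/729
S_{-3} f = -2916x^6 - 1
E_{-2/3} S_{-3} f = -2916x^6 + 11664x^5 - 19440x^4 + 17280x^3 - 8640x^2 + 2304x - 257
[S_{-3}, E_{-2/3}] f = -15552x^5 + 17280x^4 - 17920x^3 + (25600/3)x^2 - (62464/27)x + 186368/729
E_{-1} f = -4x^6 + 24x^5 - 60x^4 + 80x^3 - 60x^2 + 24x - 5
D E_{-1} f = -24x^5 + 120x^4 - 240x^3 + 240x^2 - 120x + 24
([S_{-3}, E_{-2/3}] + D E_{-1}) f = -15576x^5 + 17400x^4 - 18160x^3 + (26320/3)x^2 - (65704/27)x + 203864/729


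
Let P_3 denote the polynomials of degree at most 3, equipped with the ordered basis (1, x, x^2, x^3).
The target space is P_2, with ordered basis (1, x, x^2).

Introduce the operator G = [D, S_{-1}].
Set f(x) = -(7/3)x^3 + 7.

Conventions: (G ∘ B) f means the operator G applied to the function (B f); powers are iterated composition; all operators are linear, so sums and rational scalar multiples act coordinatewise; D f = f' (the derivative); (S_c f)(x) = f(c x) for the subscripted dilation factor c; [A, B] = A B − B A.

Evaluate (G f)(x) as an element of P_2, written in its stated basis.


the result is g(x) = 14x^2

S_{-1} f = (7/3)x^3 + 7
D S_{-1} f = 7x^2
D f = -7x^2
S_{-1} D f = -7x^2
[D, S_{-1}] f = 14x^2


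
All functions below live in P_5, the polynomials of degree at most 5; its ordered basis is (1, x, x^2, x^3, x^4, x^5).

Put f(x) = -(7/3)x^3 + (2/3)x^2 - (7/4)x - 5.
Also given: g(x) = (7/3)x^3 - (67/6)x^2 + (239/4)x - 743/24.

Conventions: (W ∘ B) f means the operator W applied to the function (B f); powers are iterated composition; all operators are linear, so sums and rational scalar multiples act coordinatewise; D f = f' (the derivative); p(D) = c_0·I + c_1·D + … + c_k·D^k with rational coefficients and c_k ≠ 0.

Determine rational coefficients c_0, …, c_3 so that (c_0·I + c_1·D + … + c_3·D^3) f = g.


p(D) = -I + (3/2)·D − 4·D^2 + 2·D^3, i.e. c_0 = -1, c_1 = 3/2, c_2 = -4, c_3 = 2

D^0 f = -(7/3)x^3 + (2/3)x^2 - (7/4)x - 5
D^1 f = -7x^2 + (4/3)x - 7/4
D^2 f = -14x + 4/3
D^3 f = -14
matching coefficients of g against c_0 f + c_1 Df + … from the top degree down determines the c_i
solution: c_0 = -1, c_1 = 3/2, c_2 = -4, c_3 = 2


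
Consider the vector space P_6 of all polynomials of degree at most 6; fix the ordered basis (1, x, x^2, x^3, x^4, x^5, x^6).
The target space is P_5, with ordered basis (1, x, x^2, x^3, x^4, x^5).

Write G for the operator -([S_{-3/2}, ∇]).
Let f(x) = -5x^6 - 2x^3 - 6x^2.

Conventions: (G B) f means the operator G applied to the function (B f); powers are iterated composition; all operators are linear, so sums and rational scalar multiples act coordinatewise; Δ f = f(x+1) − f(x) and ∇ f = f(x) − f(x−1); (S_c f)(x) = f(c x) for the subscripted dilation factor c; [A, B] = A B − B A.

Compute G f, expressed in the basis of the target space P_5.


∇ f = -30x^5 + 75x^4 - 100x^3 + 69x^2 - 36x + 9
S_{-3/2} ∇ f = (3645/16)x^5 + (6075/16)x^4 + (675/2)x^3 + (621/4)x^2 + 54x + 9
S_{-3/2} f = -(3645/64)x^6 + (27/4)x^3 - (27/2)x^2
∇ S_{-3/2} f = -(10935/32)x^5 + (54675/64)x^4 - (18225/16)x^3 + (55971/64)x^2 - (12447/32)x + 4941/64
[S_{-3/2}, ∇] f = (18225/32)x^5 - (30375/64)x^4 + (23625/16)x^3 - (46035/64)x^2 + (14175/32)x - 4365/64
(-([S_{-3/2}, ∇])) f = -(18225/32)x^5 + (30375/64)x^4 - (23625/16)x^3 + (46035/64)x^2 - (14175/32)x + 4365/64

g(x) = -(18225/32)x^5 + (30375/64)x^4 - (23625/16)x^3 + (46035/64)x^2 - (14175/32)x + 4365/64


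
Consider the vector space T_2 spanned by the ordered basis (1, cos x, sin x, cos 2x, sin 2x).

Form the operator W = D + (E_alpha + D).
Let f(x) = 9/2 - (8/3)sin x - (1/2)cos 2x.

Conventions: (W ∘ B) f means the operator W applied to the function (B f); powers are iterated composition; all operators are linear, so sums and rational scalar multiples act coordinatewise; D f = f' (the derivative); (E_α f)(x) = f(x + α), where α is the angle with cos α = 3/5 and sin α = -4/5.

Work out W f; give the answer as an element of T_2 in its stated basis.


the result is g(x) = 9/2 - (16/5)cos x - (8/5)sin x + (7/50)cos 2x + (38/25)sin 2x

D f = -(8/3)cos x + sin 2x
E_alpha f = 9/2 + (32/15)cos x - (8/5)sin x + (7/50)cos 2x - (12/25)sin 2x
D f = -(8/3)cos x + sin 2x
(E_alpha + D) f = 9/2 - (8/15)cos x - (8/5)sin x + (7/50)cos 2x + (13/25)sin 2x
(D + (E_alpha + D)) f = 9/2 - (16/5)cos x - (8/5)sin x + (7/50)cos 2x + (38/25)sin 2x


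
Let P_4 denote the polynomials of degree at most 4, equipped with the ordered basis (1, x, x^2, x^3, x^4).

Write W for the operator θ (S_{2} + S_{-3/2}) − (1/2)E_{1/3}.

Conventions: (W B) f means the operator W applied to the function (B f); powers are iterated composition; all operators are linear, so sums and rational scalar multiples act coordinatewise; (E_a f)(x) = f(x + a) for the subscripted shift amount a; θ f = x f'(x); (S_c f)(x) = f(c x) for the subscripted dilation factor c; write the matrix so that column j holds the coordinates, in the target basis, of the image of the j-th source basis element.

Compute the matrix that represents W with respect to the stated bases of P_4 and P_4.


the matrix is [[-1/2, -1/6, -1/18, -1/54, -1/162]; [0, 0, -1/3, -1/6, -2/27]; [0, 0, 12, -1/2, -1/3]; [0, 0, 0, 107/8, -2/3]; [0, 0, 0, 0, 335/4]] (rows listed top to bottom)

image of 1: -1/2
image of x: -1/6
image of x^2: 12x^2 - (1/3)x - 1/18
image of x^3: (107/8)x^3 - (1/2)x^2 - (1/6)x - 1/54
image of x^4: (335/4)x^4 - (2/3)x^3 - (1/3)x^2 - (2/27)x - 1/162
each image's coordinates form column j of the matrix


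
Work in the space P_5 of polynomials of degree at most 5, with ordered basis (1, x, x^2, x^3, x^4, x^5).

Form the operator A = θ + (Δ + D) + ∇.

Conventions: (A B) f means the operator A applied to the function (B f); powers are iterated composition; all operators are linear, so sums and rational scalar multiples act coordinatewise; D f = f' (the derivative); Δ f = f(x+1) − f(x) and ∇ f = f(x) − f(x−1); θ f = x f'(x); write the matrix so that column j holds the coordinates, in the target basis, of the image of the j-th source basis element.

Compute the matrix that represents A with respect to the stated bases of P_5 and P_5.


image of 1: 0
image of x: x + 3
image of x^2: 2x^2 + 6x
image of x^3: 3x^3 + 9x^2 + 2
image of x^4: 4x^4 + 12x^3 + 8x
image of x^5: 5x^5 + 15x^4 + 20x^2 + 2
each image's coordinates form column j of the matrix

the matrix is [[0, 3, 0, 2, 0, 2]; [0, 1, 6, 0, 8, 0]; [0, 0, 2, 9, 0, 20]; [0, 0, 0, 3, 12, 0]; [0, 0, 0, 0, 4, 15]; [0, 0, 0, 0, 0, 5]] (rows listed top to bottom)


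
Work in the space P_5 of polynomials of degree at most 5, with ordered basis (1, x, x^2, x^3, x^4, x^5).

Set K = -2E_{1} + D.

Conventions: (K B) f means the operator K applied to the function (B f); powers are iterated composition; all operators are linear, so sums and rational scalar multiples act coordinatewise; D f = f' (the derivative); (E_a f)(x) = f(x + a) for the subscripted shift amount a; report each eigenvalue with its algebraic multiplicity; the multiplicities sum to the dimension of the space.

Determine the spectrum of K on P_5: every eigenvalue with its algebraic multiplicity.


λ = -2 (multiplicity 6)

image of 1: -2
image of x: -2x - 1
image of x^2: -2x^2 - 2x - 2
image of x^3: -2x^3 - 3x^2 - 6x - 2
image of x^4: -2x^4 - 4x^3 - 12x^2 - 8x - 2
image of x^5: -2x^5 - 5x^4 - 20x^3 - 20x^2 - 10x - 2
the matrix is upper triangular; its diagonal is (-2, -2, -2, -2, -2, -2)
for a triangular matrix the eigenvalues are the diagonal entries, with algebraic multiplicity their repetition count


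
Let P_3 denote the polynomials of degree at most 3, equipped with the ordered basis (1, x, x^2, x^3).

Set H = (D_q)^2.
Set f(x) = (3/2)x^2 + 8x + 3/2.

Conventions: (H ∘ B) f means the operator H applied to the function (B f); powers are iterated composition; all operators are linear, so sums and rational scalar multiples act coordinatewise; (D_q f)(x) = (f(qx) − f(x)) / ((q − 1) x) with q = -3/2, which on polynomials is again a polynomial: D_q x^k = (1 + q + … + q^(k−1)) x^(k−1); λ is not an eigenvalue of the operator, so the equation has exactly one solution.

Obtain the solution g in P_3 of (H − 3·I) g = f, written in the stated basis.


write g with unknown coordinates in the stated basis and equate coefficients in (H − 3·I) g = f
solving from the highest basis element down gives g = -(1/2)x^2 - (8/3)x - 5/12
check: H g = 1/4
so H g − 3·g = (3/2)x^2 + 8x + 3/2 = f ✓

g(x) = -(1/2)x^2 - (8/3)x - 5/12


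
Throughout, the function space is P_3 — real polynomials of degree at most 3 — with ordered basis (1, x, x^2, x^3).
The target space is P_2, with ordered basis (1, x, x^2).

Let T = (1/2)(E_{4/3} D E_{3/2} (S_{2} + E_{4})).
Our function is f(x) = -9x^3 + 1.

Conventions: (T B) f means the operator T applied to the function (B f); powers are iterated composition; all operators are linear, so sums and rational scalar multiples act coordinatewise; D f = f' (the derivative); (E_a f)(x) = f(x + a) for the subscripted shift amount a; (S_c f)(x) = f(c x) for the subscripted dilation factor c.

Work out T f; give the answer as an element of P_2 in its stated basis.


S_{2} f = -72x^3 + 1
E_{4} f = -9x^3 - 108x^2 - 432x - 575
(S_{2} + E_{4}) f = -81x^3 - 108x^2 - 432x - 574
E_{3/2} (S_{2} + E_{4}) f = -81x^3 - (945/2)x^2 - (5211/4)x - 13907/8
D E_{3/2} (S_{2} + E_{4}) f = -243x^2 - 945x - 5211/4
E_{4/3} D E_{3/2} (S_{2} + E_{4}) f = -243x^2 - 1593x - 11979/4
((1/2)(E_{4/3} D E_{3/2} (S_{2} + E_{4}))) f = -(243/2)x^2 - (1593/2)x - 11979/8

the image equals g(x) = -(243/2)x^2 - (1593/2)x - 11979/8


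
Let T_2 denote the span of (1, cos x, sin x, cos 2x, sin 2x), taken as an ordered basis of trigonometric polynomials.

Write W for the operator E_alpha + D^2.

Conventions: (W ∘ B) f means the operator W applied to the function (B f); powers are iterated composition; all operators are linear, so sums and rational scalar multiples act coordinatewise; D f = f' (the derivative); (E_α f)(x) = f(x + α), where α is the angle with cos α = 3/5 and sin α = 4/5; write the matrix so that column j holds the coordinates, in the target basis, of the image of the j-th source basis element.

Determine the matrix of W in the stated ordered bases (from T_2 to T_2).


image of 1: 1
image of cos x: -(2/5)cos x - (4/5)sin x
image of sin x: (4/5)cos x - (2/5)sin x
image of cos 2x: -(107/25)cos 2x - (24/25)sin 2x
image of sin 2x: (24/25)cos 2x - (107/25)sin 2x
each image's coordinates form column j of the matrix

the matrix is [[1, 0, 0, 0, 0]; [0, -2/5, 4/5, 0, 0]; [0, -4/5, -2/5, 0, 0]; [0, 0, 0, -107/25, 24/25]; [0, 0, 0, -24/25, -107/25]] (rows listed top to bottom)


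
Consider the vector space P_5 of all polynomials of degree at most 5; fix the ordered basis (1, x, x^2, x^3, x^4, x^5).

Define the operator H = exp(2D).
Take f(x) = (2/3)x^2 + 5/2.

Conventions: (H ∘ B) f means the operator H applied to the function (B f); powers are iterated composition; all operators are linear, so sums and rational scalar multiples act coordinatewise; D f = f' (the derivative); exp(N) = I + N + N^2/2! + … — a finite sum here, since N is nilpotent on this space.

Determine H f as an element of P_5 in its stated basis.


g(x) = (2/3)x^2 + (8/3)x + 31/6

order-1 term: (8/3)x
order-2 term: 8/3
the series for exp(2D) f terminates at order 2
exp(2D) f = (2/3)x^2 + (8/3)x + 31/6
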